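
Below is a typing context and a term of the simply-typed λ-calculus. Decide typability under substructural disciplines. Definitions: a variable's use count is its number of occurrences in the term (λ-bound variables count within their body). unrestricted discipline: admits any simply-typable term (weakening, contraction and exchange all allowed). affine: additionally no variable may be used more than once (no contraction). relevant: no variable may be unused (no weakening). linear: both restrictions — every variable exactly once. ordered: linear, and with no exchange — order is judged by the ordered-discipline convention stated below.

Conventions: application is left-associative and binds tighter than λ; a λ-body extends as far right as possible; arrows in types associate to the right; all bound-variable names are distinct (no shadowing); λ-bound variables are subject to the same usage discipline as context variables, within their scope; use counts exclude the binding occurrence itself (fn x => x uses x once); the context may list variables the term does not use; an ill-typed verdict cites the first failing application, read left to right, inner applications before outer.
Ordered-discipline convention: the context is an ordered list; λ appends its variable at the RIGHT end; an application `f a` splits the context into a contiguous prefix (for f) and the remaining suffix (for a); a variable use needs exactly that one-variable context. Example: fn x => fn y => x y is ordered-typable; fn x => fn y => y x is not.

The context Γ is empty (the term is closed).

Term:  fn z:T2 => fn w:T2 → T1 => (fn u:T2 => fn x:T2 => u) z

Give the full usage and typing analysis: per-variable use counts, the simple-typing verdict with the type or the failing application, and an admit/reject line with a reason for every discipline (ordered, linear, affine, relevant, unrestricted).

counts: z (bound) ×1, w (bound) ×0, u (bound) ×1, x (bound) ×0
left-to-right use order: u, z
typing: ✓ — T2 → (T2 → T1) → T2 → T2
ordered: ✗, needs weakening: w, x unused
linear: ✗, needs weakening: w, x unused
affine: ✓, no duplicate uses among z, w, u, x
relevant: ✗, needs weakening: w, x unused
unrestricted: ✓, type-checks (T2 → (T2 → T1) → T2 → T2) and nothing is barred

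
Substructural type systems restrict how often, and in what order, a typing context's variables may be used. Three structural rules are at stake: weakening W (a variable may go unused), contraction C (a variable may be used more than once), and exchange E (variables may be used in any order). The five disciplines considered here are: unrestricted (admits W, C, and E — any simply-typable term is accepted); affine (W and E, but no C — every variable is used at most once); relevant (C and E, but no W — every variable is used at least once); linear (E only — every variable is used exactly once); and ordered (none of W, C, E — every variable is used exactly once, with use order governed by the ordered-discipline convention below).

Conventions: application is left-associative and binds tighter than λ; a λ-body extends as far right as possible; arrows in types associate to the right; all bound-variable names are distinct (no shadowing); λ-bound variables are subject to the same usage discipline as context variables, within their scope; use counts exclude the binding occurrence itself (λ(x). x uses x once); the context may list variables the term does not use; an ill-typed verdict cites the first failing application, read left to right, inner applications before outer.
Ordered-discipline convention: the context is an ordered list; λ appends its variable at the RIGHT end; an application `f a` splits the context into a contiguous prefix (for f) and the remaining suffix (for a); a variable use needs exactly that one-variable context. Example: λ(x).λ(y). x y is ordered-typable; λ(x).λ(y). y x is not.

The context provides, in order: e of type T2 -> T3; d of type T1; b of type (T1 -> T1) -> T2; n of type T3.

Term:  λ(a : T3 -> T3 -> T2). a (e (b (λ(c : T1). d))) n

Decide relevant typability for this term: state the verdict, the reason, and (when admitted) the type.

no — unused: c — weakening required
usage: e: 1; d: 1; b: 1; n: 1; a (λ-bound): 1; c (λ-bound): 0
left-to-right use order: a, e, b, d, n
typing: well-typed at (T3 -> T3 -> T2) -> T2
summary: ordered ✗ | linear ✗ | affine ✓ | relevant ✗ | unrestricted ✓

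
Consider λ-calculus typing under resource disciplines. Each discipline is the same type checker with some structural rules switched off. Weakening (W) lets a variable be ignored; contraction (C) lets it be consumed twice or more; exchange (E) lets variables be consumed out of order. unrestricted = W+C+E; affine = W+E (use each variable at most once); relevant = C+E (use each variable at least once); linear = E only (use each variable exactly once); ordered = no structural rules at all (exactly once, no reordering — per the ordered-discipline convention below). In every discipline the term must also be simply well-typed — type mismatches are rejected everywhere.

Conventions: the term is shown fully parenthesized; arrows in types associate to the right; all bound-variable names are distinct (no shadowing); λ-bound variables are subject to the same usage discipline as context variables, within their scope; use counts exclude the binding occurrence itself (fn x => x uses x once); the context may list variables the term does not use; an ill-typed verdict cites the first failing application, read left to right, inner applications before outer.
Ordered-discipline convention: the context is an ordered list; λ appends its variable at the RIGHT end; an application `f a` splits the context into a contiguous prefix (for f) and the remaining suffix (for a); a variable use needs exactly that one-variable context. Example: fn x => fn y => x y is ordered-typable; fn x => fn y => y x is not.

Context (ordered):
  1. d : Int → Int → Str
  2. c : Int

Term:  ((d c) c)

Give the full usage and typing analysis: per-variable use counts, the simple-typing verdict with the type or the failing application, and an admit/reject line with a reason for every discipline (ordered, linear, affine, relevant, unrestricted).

usage: d: 1×, c: 2×
use order (left to right): d, c, c
typing: the term checks, with type Str
ordered: ✗ — repeated use of c ×2
linear: ✗ — repeated use of c ×2
affine: ✗ — repeated use of c ×2
relevant: ✓ — every one of d, c appears
unrestricted: ✓ — type-checks (Str) and nothing is barred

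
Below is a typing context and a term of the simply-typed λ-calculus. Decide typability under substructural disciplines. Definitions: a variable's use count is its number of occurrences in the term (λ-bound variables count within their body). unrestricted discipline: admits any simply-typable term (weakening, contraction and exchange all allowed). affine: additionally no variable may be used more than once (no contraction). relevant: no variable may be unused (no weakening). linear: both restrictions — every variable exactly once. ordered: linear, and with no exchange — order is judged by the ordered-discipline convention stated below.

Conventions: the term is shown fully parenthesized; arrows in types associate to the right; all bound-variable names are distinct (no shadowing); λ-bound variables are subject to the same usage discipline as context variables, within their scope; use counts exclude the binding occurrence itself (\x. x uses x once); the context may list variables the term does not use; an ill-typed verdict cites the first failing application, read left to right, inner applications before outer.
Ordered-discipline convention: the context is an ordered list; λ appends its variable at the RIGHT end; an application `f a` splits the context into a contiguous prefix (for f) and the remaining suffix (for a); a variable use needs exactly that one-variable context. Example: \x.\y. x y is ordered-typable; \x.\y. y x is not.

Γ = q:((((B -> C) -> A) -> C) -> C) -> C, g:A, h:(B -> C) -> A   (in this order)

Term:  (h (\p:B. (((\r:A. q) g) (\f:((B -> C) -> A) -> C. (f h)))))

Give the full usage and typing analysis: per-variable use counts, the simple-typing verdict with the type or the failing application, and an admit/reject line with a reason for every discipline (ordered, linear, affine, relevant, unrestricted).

use counts: q=1; g=1; h=2; p (λ-bound)=0; r (λ-bound)=0; f (λ-bound)=1
uses in reading order: h, q, g, f, h
typing: well-typed at A
ordered: ✗, repeated use of h ×2; p, r never used (weakening)
linear: ✗, repeated use of h ×2; p, r never used (weakening)
affine: ✗, repeated use of h ×2
relevant: ✗, p, r never used (weakening)
unrestricted: ✓, simply typable at A; W, C, E all held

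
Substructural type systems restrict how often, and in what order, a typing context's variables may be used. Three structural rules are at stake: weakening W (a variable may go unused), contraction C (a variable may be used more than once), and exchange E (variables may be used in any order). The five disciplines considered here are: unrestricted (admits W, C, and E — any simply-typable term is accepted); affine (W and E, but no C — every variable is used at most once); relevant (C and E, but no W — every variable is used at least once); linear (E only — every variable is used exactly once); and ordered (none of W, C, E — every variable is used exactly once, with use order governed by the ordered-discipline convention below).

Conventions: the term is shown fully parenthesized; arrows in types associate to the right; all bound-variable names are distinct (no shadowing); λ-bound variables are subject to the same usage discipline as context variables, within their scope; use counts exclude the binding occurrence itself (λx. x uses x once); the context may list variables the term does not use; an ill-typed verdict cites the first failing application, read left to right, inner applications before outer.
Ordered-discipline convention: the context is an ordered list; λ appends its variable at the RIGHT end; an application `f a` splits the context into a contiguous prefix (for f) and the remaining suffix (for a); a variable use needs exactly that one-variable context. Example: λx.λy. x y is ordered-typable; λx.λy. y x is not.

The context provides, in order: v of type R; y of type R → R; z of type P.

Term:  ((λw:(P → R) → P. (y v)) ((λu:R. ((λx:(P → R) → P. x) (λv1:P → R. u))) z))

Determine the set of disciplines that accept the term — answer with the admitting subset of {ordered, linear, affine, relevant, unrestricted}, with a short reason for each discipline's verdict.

admitted in: none
use counts: v: 1, y: 1, z: 1, w (λ-bound): 0, u (λ-bound): 1, x (λ-bound): 1, v1 (λ-bound): 0
uses in reading order: y, v, x, u, z
typing: ill-typed: an argument (P → R) → R mismatches the expected (P → R) → P
ordered ✗ (not simply typable)
linear ✗ (fails simple typing)
affine ✗ (a type mismatch blocks all five)
relevant ✗ (the type mismatch rejects it)
unrestricted ✗ (not simply typable)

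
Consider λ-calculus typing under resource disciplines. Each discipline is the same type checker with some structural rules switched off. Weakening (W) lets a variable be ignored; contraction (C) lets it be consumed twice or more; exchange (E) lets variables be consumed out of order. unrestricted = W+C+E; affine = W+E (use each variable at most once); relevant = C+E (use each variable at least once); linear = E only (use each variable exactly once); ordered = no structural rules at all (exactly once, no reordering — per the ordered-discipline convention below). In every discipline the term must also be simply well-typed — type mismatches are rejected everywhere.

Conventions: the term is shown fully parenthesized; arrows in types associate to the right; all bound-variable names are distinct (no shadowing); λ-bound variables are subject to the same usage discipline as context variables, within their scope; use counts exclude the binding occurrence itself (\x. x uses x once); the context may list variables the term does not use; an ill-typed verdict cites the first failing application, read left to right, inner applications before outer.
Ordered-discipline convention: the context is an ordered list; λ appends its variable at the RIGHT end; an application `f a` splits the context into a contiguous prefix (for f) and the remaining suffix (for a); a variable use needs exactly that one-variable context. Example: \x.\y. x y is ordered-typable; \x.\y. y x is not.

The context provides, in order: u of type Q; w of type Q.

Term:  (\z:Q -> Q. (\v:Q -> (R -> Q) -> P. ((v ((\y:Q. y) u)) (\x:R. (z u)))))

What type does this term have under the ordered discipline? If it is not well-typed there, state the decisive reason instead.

not well-typed under ordered — repeated use of u ×2; w, x never used (weakening)
use counts: u: 2×; w: 0×; z (λ-bound): 1×; v (λ-bound): 1×; y (λ-bound): 1×; x (λ-bound): 0×
order of uses: v, y, u, z, u
typing: well-typed — term : (Q -> Q) -> (Q -> (R -> Q) -> P) -> P
all disciplines: ordered ✗; linear ✗; affine ✗; relevant ✗; unrestricted ✓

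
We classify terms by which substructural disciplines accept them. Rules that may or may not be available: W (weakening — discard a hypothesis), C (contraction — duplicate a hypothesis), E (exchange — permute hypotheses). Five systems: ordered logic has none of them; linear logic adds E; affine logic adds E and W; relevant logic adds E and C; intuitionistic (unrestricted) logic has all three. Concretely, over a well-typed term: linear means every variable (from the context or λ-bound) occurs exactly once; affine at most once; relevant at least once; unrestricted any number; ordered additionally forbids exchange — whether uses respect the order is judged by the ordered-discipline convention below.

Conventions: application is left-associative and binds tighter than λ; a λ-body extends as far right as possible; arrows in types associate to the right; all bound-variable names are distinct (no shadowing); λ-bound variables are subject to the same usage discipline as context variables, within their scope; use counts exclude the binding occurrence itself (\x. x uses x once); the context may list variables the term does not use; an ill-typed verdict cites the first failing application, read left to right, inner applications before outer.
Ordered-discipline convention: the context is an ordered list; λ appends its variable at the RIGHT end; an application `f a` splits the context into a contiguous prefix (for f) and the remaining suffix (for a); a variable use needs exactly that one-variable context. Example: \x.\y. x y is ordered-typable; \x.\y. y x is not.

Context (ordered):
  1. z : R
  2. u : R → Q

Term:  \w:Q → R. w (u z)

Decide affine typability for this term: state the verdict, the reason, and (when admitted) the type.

yes — at most one use each (z, u, w); term : (Q → R) → R
counts: z: 1×; u: 1×; w (bound): 1×
order of uses: w, u, z
typing: ✓ — (Q → R) → R
across the five disciplines: ordered ✗; linear ✓; affine ✓; relevant ✓; unrestricted ✓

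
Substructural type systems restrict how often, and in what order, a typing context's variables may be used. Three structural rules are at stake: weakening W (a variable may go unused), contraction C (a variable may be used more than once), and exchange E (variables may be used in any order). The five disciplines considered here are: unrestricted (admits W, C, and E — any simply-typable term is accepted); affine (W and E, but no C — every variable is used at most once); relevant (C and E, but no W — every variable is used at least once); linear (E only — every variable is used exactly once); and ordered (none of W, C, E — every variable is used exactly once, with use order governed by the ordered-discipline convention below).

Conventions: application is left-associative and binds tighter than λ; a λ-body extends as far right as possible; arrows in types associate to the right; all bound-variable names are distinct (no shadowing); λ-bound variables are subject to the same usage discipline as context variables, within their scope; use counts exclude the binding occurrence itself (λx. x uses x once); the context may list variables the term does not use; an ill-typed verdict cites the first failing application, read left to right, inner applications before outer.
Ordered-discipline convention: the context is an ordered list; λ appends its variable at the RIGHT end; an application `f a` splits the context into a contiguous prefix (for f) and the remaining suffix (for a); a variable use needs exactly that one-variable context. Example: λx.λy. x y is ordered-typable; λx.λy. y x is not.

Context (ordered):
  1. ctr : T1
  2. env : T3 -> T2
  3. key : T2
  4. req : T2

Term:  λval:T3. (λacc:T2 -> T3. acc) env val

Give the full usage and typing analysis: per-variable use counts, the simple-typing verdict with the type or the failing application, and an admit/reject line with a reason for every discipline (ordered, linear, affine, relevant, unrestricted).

counts: ctr=0; env=1; key=0; req=0; val (bound)=1; acc (bound)=1
use order (left to right): acc, env, val
typing: ill-typed: argument of type T3 -> T2 where T2 -> T3 is required
ordered: ✗ — the type mismatch rejects it
linear: ✗ — not simply typable
affine: ✗ — fails simple typing
relevant: ✗ — a type mismatch blocks all five
unrestricted: ✗ — the type mismatch rejects it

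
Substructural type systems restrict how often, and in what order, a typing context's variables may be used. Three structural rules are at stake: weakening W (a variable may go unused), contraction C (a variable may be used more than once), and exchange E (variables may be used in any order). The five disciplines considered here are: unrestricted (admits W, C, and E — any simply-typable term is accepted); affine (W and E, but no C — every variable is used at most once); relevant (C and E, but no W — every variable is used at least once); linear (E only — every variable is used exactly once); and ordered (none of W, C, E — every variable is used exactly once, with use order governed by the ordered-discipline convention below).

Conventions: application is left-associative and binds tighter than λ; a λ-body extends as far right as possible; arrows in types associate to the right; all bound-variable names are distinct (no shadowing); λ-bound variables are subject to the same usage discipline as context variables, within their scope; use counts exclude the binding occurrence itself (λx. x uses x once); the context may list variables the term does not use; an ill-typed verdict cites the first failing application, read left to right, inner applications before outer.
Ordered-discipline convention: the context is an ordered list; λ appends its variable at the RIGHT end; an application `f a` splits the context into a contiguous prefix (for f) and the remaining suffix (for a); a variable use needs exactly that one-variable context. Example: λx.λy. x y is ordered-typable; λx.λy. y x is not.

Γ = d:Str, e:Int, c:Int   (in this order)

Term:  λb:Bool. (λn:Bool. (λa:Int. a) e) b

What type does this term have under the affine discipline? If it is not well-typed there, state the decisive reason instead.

term : Bool → Int
use counts: d: 0×, e: 1×, c: 0×, b (bound): 1×, n (bound): 0×, a (bound): 1×
order of uses: a, e, b
typing: ✓ — Bool → Int
all disciplines: ordered ✗, linear ✗, affine ✓, relevant ✗, unrestricted ✓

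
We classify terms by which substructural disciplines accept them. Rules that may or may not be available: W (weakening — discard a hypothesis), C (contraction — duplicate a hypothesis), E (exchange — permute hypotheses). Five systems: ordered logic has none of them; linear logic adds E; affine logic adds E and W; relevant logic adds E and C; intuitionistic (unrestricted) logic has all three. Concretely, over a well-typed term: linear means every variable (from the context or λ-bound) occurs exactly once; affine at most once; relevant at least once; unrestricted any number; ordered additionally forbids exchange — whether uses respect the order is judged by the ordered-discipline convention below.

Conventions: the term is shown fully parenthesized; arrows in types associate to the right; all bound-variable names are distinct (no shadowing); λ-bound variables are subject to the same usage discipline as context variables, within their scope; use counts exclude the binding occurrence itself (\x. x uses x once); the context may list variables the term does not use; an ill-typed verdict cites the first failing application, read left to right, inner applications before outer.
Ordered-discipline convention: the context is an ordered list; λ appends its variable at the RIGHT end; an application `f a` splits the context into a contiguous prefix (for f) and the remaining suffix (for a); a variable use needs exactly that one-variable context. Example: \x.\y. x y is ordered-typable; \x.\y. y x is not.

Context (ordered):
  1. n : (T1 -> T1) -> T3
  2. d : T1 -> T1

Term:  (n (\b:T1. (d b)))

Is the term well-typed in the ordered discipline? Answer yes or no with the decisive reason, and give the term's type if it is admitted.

yes — n, d, b: once each, no exchange needed; term : T3
use counts: n ×1, d ×1, b [bound] ×1
use order (left to right): n, d, b
typing: ✓ — T3
summary: ordered ✓ | linear ✓ | affine ✓ | relevant ✓ | unrestricted ✓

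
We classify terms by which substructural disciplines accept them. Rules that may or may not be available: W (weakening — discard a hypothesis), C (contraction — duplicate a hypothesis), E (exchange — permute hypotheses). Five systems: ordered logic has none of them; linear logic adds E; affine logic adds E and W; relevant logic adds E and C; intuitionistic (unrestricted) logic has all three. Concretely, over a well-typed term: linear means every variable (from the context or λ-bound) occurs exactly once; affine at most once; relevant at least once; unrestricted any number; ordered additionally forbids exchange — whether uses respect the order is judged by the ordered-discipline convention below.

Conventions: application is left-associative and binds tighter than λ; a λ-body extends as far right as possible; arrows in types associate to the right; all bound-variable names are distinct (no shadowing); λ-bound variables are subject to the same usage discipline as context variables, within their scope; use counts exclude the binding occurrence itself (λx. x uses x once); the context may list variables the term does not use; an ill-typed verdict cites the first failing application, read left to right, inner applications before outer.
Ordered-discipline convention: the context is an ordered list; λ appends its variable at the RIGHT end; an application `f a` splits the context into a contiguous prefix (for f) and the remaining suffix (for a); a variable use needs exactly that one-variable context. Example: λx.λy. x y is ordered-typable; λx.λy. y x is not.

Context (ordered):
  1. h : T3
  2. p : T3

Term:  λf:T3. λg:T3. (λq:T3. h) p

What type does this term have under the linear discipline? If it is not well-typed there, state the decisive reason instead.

not well-typed under linear — unused: f, g, q — weakening required
counts: h: 1×, p: 1×, f [bound]: 0×, g [bound]: 0×, q [bound]: 0×
order of uses: h, p
typing: well-typed — term : T3 -> T3 -> T3
per-discipline verdicts: ordered ✗, linear ✗, affine ✓, relevant ✗, unrestricted ✓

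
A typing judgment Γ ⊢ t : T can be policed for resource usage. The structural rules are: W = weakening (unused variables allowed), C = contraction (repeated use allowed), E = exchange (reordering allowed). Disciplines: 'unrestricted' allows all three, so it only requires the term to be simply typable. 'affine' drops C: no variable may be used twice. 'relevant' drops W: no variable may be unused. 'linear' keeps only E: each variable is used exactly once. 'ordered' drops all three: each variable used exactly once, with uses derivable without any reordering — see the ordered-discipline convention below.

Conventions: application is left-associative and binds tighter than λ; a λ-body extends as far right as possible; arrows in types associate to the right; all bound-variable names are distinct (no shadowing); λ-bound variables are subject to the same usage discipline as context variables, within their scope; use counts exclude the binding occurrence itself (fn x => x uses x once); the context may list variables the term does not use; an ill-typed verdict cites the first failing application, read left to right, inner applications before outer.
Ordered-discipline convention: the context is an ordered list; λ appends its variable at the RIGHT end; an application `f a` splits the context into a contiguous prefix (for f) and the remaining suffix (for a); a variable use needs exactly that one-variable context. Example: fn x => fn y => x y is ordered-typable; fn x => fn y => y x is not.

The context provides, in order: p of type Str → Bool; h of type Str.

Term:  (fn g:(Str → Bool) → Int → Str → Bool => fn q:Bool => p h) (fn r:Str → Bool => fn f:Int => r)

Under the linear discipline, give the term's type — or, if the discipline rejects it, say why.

not well-typed under linear — g, q, f left unused
variable uses: p ×1; h ×1; g (λ-bound) ×0; q (λ-bound) ×0; r (λ-bound) ×1; f (λ-bound) ×0
order of uses: p, h, r
typing: ✓ — Bool → Bool
across the five disciplines: ordered ✗, linear ✗, affine ✓, relevant ✗, unrestricted ✓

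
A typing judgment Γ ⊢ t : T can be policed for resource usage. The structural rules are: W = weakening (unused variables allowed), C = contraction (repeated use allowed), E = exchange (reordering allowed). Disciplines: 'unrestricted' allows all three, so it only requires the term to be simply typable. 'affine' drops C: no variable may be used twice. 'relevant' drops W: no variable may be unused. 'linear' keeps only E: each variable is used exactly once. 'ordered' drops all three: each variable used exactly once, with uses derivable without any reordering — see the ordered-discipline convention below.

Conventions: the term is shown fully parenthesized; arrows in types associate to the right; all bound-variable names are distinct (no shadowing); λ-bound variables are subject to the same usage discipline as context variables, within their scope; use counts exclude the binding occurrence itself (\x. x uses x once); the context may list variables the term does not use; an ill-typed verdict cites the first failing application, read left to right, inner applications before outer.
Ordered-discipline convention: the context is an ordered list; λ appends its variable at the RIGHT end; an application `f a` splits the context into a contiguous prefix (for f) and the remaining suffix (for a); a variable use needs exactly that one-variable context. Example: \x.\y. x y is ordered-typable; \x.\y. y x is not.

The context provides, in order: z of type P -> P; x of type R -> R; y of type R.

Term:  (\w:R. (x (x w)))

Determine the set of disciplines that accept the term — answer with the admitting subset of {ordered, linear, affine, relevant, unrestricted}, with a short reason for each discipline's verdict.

admitted by: unrestricted
variable uses: z=0; x=2; y=0; w (bound)=1
order of uses: x, x, w
typing: ✓ — R -> R
ordered: ✗ — repeated use of x ×2; needs weakening: z, y unused
linear: ✗ — repeated use of x ×2; needs weakening: z, y unused
affine: ✗ — repeated use of x ×2
relevant: ✗ — needs weakening: z, y unused
unrestricted: ✓ — type-checks (R -> R) and nothing is barred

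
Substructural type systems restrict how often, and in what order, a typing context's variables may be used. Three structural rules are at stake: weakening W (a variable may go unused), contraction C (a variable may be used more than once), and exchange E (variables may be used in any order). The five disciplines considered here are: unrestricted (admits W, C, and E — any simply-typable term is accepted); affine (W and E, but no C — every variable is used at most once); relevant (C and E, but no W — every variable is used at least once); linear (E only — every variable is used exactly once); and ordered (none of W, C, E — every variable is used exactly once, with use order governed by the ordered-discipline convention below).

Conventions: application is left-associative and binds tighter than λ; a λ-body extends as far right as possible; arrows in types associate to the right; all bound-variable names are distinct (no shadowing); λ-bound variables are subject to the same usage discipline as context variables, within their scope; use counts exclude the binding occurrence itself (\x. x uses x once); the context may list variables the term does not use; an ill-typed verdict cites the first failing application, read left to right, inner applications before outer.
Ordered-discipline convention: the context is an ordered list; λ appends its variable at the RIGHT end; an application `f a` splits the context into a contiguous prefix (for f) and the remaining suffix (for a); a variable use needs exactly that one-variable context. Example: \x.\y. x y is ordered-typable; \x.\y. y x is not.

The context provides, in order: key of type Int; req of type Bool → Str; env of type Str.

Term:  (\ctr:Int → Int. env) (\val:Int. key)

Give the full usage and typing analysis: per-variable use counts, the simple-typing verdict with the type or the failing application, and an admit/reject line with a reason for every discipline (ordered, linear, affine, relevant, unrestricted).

variable uses: key=1; req=0; env=1; ctr [bound]=0; val [bound]=0
uses in reading order: env, key
typing: ✓ — Str
ordered: ✗ — needs weakening: req, ctr, val unused
linear: ✗ — needs weakening: req, ctr, val unused
affine: ✓ — key, req, env, ctr, val: no repeats, contraction unneeded
relevant: ✗ — needs weakening: req, ctr, val unused
unrestricted: ✓ — well-typed at Str; no restrictions here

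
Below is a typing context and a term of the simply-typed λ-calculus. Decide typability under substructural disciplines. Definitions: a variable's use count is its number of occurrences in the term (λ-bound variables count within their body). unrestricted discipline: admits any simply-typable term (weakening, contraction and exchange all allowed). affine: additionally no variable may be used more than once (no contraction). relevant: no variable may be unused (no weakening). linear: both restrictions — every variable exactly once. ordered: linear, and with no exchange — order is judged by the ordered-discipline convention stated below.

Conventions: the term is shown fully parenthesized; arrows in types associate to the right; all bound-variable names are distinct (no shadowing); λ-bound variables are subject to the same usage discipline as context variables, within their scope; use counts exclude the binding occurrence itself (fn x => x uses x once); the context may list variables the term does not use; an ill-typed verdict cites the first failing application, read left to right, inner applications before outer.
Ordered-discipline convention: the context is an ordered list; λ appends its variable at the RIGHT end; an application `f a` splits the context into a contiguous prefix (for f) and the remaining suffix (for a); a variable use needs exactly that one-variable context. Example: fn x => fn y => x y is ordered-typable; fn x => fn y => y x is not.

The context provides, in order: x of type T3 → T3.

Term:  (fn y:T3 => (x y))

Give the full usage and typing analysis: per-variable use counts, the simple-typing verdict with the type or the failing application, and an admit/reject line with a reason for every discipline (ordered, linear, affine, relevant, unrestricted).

variable uses: x ×1, y [bound] ×1
order of uses: x, y
typing: ✓ — T3 → T3
ordered: ✓, x, y: once each, no exchange needed
linear: ✓, each of x, y used exactly once
affine: ✓, at most one use each (x, y)
relevant: ✓, none of x, y goes unused
unrestricted: ✓, typability at T3 → T3 is all that's needed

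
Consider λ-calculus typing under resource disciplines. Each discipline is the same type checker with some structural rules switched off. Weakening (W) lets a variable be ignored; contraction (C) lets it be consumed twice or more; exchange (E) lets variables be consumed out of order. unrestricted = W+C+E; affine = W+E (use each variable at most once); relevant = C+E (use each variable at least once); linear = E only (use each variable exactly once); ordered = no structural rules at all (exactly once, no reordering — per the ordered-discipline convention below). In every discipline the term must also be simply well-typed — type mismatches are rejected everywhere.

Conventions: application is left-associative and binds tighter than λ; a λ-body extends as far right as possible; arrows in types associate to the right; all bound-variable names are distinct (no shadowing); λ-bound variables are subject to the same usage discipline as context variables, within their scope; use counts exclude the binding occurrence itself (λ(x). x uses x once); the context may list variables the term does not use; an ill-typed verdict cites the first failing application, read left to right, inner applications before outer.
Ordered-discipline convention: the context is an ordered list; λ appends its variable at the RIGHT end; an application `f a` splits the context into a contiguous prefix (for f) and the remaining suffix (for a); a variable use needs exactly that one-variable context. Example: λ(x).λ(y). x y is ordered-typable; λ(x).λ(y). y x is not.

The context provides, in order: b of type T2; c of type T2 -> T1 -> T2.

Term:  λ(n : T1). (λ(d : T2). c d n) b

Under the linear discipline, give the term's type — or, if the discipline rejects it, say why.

term : T1 -> T2
use counts: b: 1; c: 1; n [bound]: 1; d [bound]: 1
uses in reading order: c, d, n, b
typing: the term checks, with type T1 -> T2
per-discipline verdicts: ordered ✗, linear ✓, affine ✓, relevant ✓, unrestricted ✓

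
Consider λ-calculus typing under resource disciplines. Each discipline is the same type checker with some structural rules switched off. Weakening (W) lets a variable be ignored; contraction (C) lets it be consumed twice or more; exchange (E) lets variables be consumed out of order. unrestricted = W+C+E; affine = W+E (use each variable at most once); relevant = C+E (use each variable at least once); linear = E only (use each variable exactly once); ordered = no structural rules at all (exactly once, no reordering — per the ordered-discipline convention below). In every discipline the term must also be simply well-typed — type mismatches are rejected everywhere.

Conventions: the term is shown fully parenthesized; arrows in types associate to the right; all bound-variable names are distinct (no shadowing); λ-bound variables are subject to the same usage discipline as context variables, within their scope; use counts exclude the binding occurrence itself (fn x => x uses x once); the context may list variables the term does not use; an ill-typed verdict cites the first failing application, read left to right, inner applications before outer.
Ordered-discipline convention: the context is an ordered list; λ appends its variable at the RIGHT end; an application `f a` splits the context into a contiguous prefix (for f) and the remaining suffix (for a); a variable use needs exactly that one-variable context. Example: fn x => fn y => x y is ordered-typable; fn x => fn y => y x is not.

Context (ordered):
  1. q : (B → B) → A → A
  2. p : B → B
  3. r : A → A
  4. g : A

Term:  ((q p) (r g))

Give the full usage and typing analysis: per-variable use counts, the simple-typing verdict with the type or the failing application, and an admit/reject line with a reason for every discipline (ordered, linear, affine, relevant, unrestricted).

use counts: q=1, p=1, r=1, g=1
use order (left to right): q, p, r, g
typing: the term checks, with type A
ordered: ✓ — q, p, r, g: once each, no exchange needed
linear: ✓ — single use per variable (q, p, r, g)
affine: ✓ — at most one use each (q, p, r, g)
relevant: ✓ — q, p, r, g: all used, weakening unneeded
unrestricted: ✓ — typability at A is all that's needed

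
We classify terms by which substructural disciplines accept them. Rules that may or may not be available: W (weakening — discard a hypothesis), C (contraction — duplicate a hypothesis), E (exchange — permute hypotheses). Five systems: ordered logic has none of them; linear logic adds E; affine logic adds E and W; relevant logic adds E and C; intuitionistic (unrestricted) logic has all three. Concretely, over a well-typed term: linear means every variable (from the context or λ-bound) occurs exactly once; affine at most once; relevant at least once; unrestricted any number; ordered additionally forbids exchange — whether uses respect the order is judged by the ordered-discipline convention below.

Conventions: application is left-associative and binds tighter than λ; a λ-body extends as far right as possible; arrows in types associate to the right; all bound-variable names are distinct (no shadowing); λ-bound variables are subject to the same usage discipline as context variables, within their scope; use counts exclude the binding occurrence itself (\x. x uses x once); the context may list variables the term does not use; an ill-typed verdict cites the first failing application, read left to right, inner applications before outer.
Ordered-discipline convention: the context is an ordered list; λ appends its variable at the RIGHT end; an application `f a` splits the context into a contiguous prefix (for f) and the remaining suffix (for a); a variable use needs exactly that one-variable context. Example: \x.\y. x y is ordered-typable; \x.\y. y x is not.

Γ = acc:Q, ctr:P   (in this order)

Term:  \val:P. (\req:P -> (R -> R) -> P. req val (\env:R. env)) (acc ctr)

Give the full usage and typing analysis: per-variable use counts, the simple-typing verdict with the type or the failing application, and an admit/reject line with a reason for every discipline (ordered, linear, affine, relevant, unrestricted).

counts: acc: 1×; ctr: 1×; val (bound): 1×; req (bound): 1×; env (bound): 1×
order of uses: req, val, env, acc, ctr
typing: ill-typed: non-arrow in function slot: Q
ordered ✗ (the type mismatch rejects it)
linear ✗ (not simply typable)
affine ✗ (fails simple typing)
relevant ✗ (a type mismatch blocks all five)
unrestricted ✗ (the type mismatch rejects it)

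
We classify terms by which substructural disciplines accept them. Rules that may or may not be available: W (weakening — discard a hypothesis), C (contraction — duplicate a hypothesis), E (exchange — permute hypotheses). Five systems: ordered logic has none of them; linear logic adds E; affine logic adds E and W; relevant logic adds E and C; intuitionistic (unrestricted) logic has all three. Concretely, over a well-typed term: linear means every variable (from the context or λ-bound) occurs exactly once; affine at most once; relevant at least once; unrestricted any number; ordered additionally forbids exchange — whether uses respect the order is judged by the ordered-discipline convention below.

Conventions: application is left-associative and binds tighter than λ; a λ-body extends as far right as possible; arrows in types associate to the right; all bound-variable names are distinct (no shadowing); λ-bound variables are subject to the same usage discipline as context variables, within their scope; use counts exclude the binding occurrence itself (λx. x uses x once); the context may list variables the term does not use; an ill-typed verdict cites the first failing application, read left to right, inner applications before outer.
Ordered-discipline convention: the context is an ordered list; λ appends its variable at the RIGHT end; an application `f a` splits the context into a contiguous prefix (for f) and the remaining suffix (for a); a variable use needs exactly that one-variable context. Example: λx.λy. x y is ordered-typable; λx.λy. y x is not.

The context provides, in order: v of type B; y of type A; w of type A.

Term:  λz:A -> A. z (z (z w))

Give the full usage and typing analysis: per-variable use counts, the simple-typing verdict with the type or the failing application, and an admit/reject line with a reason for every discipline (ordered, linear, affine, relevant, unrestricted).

variable uses: v: 0×; y: 0×; w: 1×; z [bound]: 3×
use order (left to right): z, z, z, w
typing: the term checks, with type (A -> A) -> A
ordered: ✗, z ×3 used more than once (contraction); v, y never used (weakening)
linear: ✗, z ×3 used more than once (contraction); v, y never used (weakening)
affine: ✗, z ×3 used more than once (contraction)
relevant: ✗, v, y never used (weakening)
unrestricted: ✓, simply typable at (A -> A) -> A; W, C, E all held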